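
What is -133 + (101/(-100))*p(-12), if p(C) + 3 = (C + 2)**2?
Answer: -23097/100 ≈ -230.97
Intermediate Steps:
p(C) = -3 + (2 + C)**2 (p(C) = -3 + (C + 2)**2 = -3 + (2 + C)**2)
-133 + (101/(-100))*p(-12) = -133 + (101/(-100))*(-3 + (2 - 12)**2) = -133 + (101*(-1/100))*(-3 + (-10)**2) = -133 - 101*(-3 + 100)/100 = -133 - 101/100*97 = -133 - 9797/100 = -23097/100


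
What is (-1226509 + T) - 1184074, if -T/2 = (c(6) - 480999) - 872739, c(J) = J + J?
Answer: 296869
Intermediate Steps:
c(J) = 2*J
T = 2707452 (T = -2*((2*6 - 480999) - 872739) = -2*((12 - 480999) - 872739) = -2*(-480987 - 872739) = -2*(-1353726) = 2707452)
(-1226509 + T) - 1184074 = (-1226509 + 2707452) - 1184074 = 1480943 - 1184074 = 296869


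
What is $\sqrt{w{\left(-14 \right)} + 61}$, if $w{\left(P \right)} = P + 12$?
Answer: $\sqrt{59} \approx 7.6811$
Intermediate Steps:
$w{\left(P \right)} = 12 + P$
$\sqrt{w{\left(-14 \right)} + 61} = \sqrt{\left(12 - 14\right) + 61} = \sqrt{-2 + 61} = \sqrt{59}$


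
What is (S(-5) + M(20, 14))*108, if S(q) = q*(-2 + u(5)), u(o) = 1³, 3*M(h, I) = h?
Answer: 1260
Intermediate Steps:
M(h, I) = h/3
u(o) = 1
S(q) = -q (S(q) = q*(-2 + 1) = q*(-1) = -q)
(S(-5) + M(20, 14))*108 = (-1*(-5) + (⅓)*20)*108 = (5 + 20/3)*108 = (35/3)*108 = 1260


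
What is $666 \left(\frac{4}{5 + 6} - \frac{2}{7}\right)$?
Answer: $\frac{3996}{77} \approx 51.896$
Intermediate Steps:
$666 \left(\frac{4}{5 + 6} - \frac{2}{7}\right) = 666 \left(\frac{4}{11} - \frac{2}{7}\right) = 666 \cdot \frac{6}{77} = \frac{3996}{77}$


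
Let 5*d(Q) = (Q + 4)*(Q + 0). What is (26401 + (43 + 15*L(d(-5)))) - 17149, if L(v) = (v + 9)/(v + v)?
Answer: 9370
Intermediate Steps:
d(Q) = Q*(4 + Q)/5 (d(Q) = ((Q + 4)*(Q + 0))/5 = ((4 + Q)*Q)/5 = (Q*(4 + Q))/5 = Q*(4 + Q)/5)
L(v) = (9 + v)/(2*v) (L(v) = (9 + v)/((2*v)) = (9 + v)*(1/(2*v)) = (9 + v)/(2*v))
(26401 + (43 + 15*L(d(-5)))) - 17149 = (26401 + (43 + 15*((9 + (1/5)*(-5)*(4 - 5))/(2*(((1/5)*(-5)*(4 - 5))))))) - 17149 = (26401 + (43 + 15*((9 + (1/5)*(-5)*(-1))/(2*(((1/5)*(-5)*(-1))))))) - 17149 = (26401 + (43 + 15*((1/2)*(9 + 1)/1))) - 17149 = (26401 + (43 + 15*((1/2)*1*10))) - 17149 = (26401 + (43 + 15*5)) - 17149 = (26401 + (43 + 75)) - 17149 = (26401 + 118) - 17149 = 26519 - 17149 = 9370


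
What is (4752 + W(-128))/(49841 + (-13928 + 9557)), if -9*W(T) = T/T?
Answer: 42767/409230 ≈ 0.10451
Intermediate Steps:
W(T) = -1/9 (W(T) = -T/(9*T) = -1/9*1 = -1/9)
(4752 + W(-128))/(49841 + (-13928 + 9557)) = (4752 - 1/9)/(49841 + (-13928 + 9557)) = 42767/(9*(49841 - 4371)) = (42767/9)/45470 = (42767/9)*(1/45470) = 42767/409230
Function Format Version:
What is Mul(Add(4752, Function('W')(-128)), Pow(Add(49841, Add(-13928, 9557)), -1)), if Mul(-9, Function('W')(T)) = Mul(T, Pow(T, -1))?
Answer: Rational(42767, 409230) ≈ 0.10451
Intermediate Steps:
Function('W')(T) = Rational(-1, 9) (Function('W')(T) = Mul(Rational(-1, 9), Mul(T, Pow(T, -1))) = Mul(Rational(-1, 9), 1) = Rational(-1, 9))
Mul(Add(4752, Function('W')(-128)), Pow(Add(49841, Add(-13928, 9557)), -1)) = Mul(Add(4752, Rational(-1, 9)), Pow(Add(49841, Add(-13928, 9557)), -1)) = Mul(Rational(42767, 9), Pow(Add(49841, -4371), -1)) = Mul(Rational(42767, 9), Pow(45470, -1)) = Mul(Rational(42767, 9), Rational(1, 45470)) = Rational(42767, 409230)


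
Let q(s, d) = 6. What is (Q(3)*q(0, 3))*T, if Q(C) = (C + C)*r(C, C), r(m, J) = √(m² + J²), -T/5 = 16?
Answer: -8640*√2 ≈ -12219.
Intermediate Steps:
T = -80 (T = -5*16 = -80)
r(m, J) = √(J² + m²)
Q(C) = 2*C*√2*√(C²) (Q(C) = (C + C)*√(C² + C²) = (2*C)*√(2*C²) = (2*C)*(√2*√(C²)) = 2*C*√2*√(C²))
(Q(3)*q(0, 3))*T = ((2*3*√2*√(3²))*6)*(-80) = ((2*3*√2*√9)*6)*(-80) = ((2*3*√2*3)*6)*(-80) = ((18*√2)*6)*(-80) = (108*√2)*(-80) = -8640*√2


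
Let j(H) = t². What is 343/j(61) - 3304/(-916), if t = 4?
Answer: 91763/3664 ≈ 25.044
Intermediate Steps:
j(H) = 16 (j(H) = 4² = 16)
343/j(61) - 3304/(-916) = 343/16 - 3304/(-916) = 343*(1/16) - 3304*(-1/916) = 343/16 + 826/229 = 91763/3664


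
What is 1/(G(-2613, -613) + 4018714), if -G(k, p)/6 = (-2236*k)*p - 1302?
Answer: 1/21493359430 ≈ 4.6526e-11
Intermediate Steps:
G(k, p) = 7812 + 13416*k*p (G(k, p) = -6*((-2236*k)*p - 1302) = -6*(-2236*k*p - 1302) = -6*(-1302 - 2236*k*p) = 7812 + 13416*k*p)
1/(G(-2613, -613) + 4018714) = 1/((7812 + 13416*(-2613)*(-613)) + 4018714) = 1/((7812 + 21489332904) + 4018714) = 1/(21489340716 + 4018714) = 1/21493359430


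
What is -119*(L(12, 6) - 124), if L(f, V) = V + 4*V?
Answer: 11186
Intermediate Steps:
L(f, V) = 5*V
-119*(L(12, 6) - 124) = -119*(5*6 - 124) = -119*(30 - 124) = -119*(-94) = 11186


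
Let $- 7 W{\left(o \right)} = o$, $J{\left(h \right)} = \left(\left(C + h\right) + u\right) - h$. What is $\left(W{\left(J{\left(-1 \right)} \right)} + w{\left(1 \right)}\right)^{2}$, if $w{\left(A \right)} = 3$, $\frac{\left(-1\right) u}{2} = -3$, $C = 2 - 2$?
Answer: $\frac{225}{49} \approx 4.5918$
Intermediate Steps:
$C = 0$ ($C = 2 - 2 = 0$)
$u = 6$ ($u = \left(-2\right) \left(-3\right) = 6$)
$J{\left(h \right)} = 6$ ($J{\left(h \right)} = \left(\left(0 + h\right) + 6\right) - h = \left(h + 6\right) - h = \left(6 + h\right) - h = 6$)
$W{\left(o \right)} = - \frac{o}{7}$
$\left(W{\left(J{\left(-1 \right)} \right)} + w{\left(1 \right)}\right)^{2} = \left(\left(- \frac{1}{7}\right) 6 + 3\right)^{2} = \left(- \frac{6}{7} + 3\right)^{2} = \left(\frac{15}{7}\right)^{2} = \frac{225}{49}$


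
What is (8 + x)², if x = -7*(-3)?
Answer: 841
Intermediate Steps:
x = 21
(8 + x)² = (8 + 21)² = 29² = 841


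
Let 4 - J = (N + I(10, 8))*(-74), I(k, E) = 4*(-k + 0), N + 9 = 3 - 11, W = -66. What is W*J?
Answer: 278124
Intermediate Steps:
N = -17 (N = -9 + (3 - 11) = -9 - 8 = -17)
I(k, E) = -4*k (I(k, E) = 4*(-k) = -4*k)
J = -4214 (J = 4 - (-17 - 4*10)*(-74) = 4 - (-17 - 40)*(-74) = 4 - (-57)*(-74) = 4 - 1*4218 = 4 - 4218 = -4214)
W*J = -66*(-4214) = 278124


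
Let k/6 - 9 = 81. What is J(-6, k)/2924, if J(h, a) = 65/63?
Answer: 65/184212 ≈ 0.00035285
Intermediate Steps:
k = 540 (k = 54 + 6*81 = 54 + 486 = 540)
J(h, a) = 65/63 (J(h, a) = 65*(1/63) = 65/63)
J(-6, k)/2924 = (65/63)/2924 = (65/63)*(1/2924) = 65/184212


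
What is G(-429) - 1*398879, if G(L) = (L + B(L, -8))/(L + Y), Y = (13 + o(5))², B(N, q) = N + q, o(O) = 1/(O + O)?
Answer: -10266659981/25739 ≈ -3.9888e+5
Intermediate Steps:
o(O) = 1/(2*O)
Y = 17161/100 (Y = (13 + (½)/5)² = (13 + (½)*(⅕))² = (13 + ⅒)² = (131/10)² = 17161/100 ≈ 171.61)
G(L) = (-8 + 2*L)/(17161/100 + L) (G(L) = (L + (L - 8))/(L + 17161/100) = (L + (-8 + L))/(17161/100 + L) = (-8 + 2*L)/(17161/100 + L))
G(-429) - 1*398879 = 200*(-4 - 429)/(17161 + 100*(-429)) - 1*398879 = 200*(-433)/(17161 - 42900) - 398879 = 200*(-433)/(-25739) - 398879 = 200*(-1/25739)*(-433) - 398879 = 86600/25739 - 398879 = -10266659981/25739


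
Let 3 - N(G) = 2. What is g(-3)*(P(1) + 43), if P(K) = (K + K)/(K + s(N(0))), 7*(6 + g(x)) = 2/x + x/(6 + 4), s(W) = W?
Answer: -28358/105 ≈ -270.08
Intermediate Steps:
N(G) = 1 (N(G) = 3 - 1*2 = 3 - 2 = 1)
g(x) = -6 + x/70 + 2/(7*x) (g(x) = -6 + (2/x + x/(6 + 4))/7 = -6 + (2/x + x/10)/7 = -6 + (x/70 + 2/(7*x)) = -6 + x/70 + 2/(7*x))
P(K) = 2*K/(1 + K) (P(K) = (K + K)/(K + 1) = (2*K)/(1 + K) = 2*K/(1 + K))
g(-3)*(P(1) + 43) = ((1/70)*(20 - 3*(-420 - 3))/(-3))*(2*1/(1 + 1) + 43) = ((1/70)*(-⅓)*(20 - 3*(-423)))*(2*1/2 + 43) = ((1/70)*(-⅓)*(20 + 1269))*(2*1*(½) + 43) = ((1/70)*(-⅓)*1289)*(1 + 43) = -1289/210*44 = -28358/105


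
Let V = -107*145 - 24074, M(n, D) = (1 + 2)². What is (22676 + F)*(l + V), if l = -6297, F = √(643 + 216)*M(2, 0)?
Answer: -1040510936 - 412974*√859 ≈ -1.0526e+9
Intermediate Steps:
M(n, D) = 9 (M(n, D) = 3² = 9)
F = 9*√859 (F = √(643 + 216)*9 = √859*9 = 9*√859 ≈ 263.78)
V = -39589 (V = -15515 - 24074 = -39589)
(22676 + F)*(l + V) = (22676 + 9*√859)*(-6297 - 39589) = (22676 + 9*√859)*(-45886) = -1040510936 - 412974*√859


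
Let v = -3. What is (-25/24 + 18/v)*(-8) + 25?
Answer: 244/3 ≈ 81.333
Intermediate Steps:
(-25/24 + 18/v)*(-8) + 25 = (-25/24 + 18/(-3))*(-8) + 25 = (-25*1/24 + 18*(-⅓))*(-8) + 25 = (-25/24 - 6)*(-8) + 25 = -169/24*(-8) + 25 = 169/3 + 25 = 244/3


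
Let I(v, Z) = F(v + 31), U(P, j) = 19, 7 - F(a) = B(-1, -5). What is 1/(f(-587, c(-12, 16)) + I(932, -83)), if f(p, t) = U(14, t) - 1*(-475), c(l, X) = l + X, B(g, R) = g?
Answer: 1/502 ≈ 0.0019920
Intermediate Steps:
c(l, X) = X + l
F(a) = 8 (F(a) = 7 - 1*(-1) = 7 + 1 = 8)
f(p, t) = 494 (f(p, t) = 19 - 1*(-475) = 19 + 475 = 494)
I(v, Z) = 8
1/(f(-587, c(-12, 16)) + I(932, -83)) = 1/(494 + 8) = 1/502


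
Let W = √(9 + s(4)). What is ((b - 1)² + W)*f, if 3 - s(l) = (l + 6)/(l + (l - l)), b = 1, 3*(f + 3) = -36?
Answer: -15*√38/2 ≈ -46.233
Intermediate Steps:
f = -15 (f = -3 + (⅓)*(-36) = -3 - 12 = -15)
s(l) = 3 - (6 + l)/l (s(l) = 3 - (l + 6)/(l + (l - l)) = 3 - (6 + l)/(l + 0) = 3 - (6 + l)/l)
W = √38/2 (W = √(9 + (2 - 6/4)) = √(9 + (2 - 6*¼)) = √(9 + (2 - 3/2)) = √(9 + ½) = √(19/2) = √38/2 ≈ 3.0822)
((b - 1)² + W)*f = ((1 - 1)² + √38/2)*(-15) = (0² + √38/2)*(-15) = (0 + √38/2)*(-15) = (√38/2)*(-15) = -15*√38/2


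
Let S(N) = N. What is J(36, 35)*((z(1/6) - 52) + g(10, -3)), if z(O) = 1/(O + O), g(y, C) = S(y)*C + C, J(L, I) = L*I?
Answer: -103320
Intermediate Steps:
J(L, I) = I*L
g(y, C) = C + C*y (g(y, C) = y*C + C = C*y + C = C + C*y)
z(O) = 1/(2*O)
J(36, 35)*((z(1/6) - 52) + g(10, -3)) = (35*36)*((1/(2*(1/6)) - 52) - 3*(1 + 10)) = 1260*((1/(2*(⅙)) - 52) - 3*11) = 1260*(((½)*6 - 52) - 33) = 1260*((3 - 52) - 33) = 1260*(-49 - 33) = 1260*(-82) = -103320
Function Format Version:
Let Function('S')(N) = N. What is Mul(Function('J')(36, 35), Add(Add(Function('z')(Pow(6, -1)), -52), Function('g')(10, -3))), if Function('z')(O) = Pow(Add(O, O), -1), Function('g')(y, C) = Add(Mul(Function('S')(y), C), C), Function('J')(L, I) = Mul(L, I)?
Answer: -103320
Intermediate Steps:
Function('J')(L, I) = Mul(I, L)
Function('g')(y, C) = Add(C, Mul(C, y)) (Function('g')(y, C) = Add(Mul(y, C), C) = Add(Mul(C, y), C) = Add(C, Mul(C, y)))
Function('z')(O) = Mul(Rational(1, 2), Pow(O, -1)) (Function('z')(O) = Pow(Mul(2, O), -1) = Mul(Rational(1, 2), Pow(O, -1)))
Mul(Function('J')(36, 35), Add(Add(Function('z')(Pow(6, -1)), -52), Function('g')(10, -3))) = Mul(Mul(35, 36), Add(Add(Mul(Rational(1, 2), Pow(Pow(6, -1), -1)), -52), Mul(-3, Add(1, 10)))) = Mul(1260, Add(Add(Mul(Rational(1, 2), Pow(Rational(1, 6), -1)), -52), Mul(-3, 11))) = Mul(1260, Add(Add(Mul(Rational(1, 2), 6), -52), -33)) = Mul(1260, Add(Add(3, -52), -33)) = Mul(1260, Add(-49, -33)) = Mul(1260, -82) = -103320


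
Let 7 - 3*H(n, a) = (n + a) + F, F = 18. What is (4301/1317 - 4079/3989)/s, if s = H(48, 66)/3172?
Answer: -37380897112/218896375 ≈ -170.77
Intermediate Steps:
H(n, a) = -11/3 - a/3 - n/3 (H(n, a) = 7/3 - ((n + a) + 18)/3 = 7/3 - ((a + n) + 18)/3 = 7/3 - (18 + a + n)/3 = 7/3 + (-6 - a/3 - n/3) = -11/3 - a/3 - n/3)
s = -125/9516 (s = (-11/3 - ⅓*66 - ⅓*48)/3172 = (-11/3 - 22 - 16)*(1/3172) = -125/3*1/3172 = -125/9516 ≈ -0.013136)
(4301/1317 - 4079/3989)/s = (4301/1317 - 4079/3989)/(-125/9516) = (4301*(1/1317) - 4079*1/3989)*(-9516/125) = (4301/1317 - 4079/3989)*(-9516/125) = (11784646/5253513)*(-9516/125) = -37380897112/218896375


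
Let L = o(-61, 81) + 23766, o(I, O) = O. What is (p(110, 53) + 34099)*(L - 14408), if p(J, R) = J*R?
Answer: 376889831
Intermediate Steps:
L = 23847 (L = 81 + 23766 = 23847)
(p(110, 53) + 34099)*(L - 14408) = (110*53 + 34099)*(23847 - 14408) = (5830 + 34099)*9439 = 39929*9439 = 376889831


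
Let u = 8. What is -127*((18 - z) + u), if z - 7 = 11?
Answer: -1016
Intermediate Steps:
z = 18 (z = 7 + 11 = 18)
-127*((18 - z) + u) = -127*((18 - 1*18) + 8) = -127*((18 - 18) + 8) = -127*(0 + 8) = -127*8 = -1016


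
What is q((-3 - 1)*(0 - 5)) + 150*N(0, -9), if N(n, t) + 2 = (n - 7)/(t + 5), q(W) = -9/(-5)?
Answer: -357/10 ≈ -35.700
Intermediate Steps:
q(W) = 9/5 (q(W) = -9*(-⅕) = 9/5)
N(n, t) = -2 + (-7 + n)/(5 + t) (N(n, t) = -2 + (n - 7)/(t + 5) = -2 + (-7 + n)/(5 + t))
q((-3 - 1)*(0 - 5)) + 150*N(0, -9) = 9/5 + 150*((-17 + 0 - 2*(-9))/(5 - 9)) = 9/5 + 150*((-17 + 0 + 18)/(-4)) = 9/5 + 150*(-¼*1) = 9/5 + 150*(-¼) = 9/5 - 75/2 = -357/10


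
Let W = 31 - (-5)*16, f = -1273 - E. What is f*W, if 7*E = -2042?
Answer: -762459/7 ≈ -1.0892e+5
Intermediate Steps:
E = -2042/7 (E = (1/7)*(-2042) = -2042/7 ≈ -291.71)
f = -6869/7 (f = -1273 - 1*(-2042/7) = -1273 + 2042/7 = -6869/7 ≈ -981.29)
W = 111 (W = 31 - 1*(-80) = 31 + 80 = 111)
f*W = -6869/7*111 = -762459/7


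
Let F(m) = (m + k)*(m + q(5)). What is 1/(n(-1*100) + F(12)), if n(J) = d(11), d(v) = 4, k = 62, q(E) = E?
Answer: 1/1262 ≈ 0.00079239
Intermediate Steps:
n(J) = 4
F(m) = (5 + m)*(62 + m) (F(m) = (m + 62)*(m + 5) = (62 + m)*(5 + m) = (5 + m)*(62 + m))
1/(n(-1*100) + F(12)) = 1/(4 + (310 + 12² + 67*12)) = 1/(4 + (310 + 144 + 804)) = 1/(4 + 1258) = 1/1262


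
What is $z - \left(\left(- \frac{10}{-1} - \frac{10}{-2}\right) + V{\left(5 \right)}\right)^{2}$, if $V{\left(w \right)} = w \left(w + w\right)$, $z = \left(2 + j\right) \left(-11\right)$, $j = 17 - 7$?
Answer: $-4357$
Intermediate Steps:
$j = 10$
$z = -132$ ($z = \left(2 + 10\right) \left(-11\right) = 12 \left(-11\right) = -132$)
$V{\left(w \right)} = 2 w^{2}$ ($V{\left(w \right)} = w 2 w = 2 w^{2}$)
$z - \left(\left(- \frac{10}{-1} - \frac{10}{-2}\right) + V{\left(5 \right)}\right)^{2} = -132 - \left(\left(- \frac{10}{-1} - \frac{10}{-2}\right) + 2 \cdot 5^{2}\right)^{2} = -132 - \left(\left(\left(-10\right) \left(-1\right) - -5\right) + 2 \cdot 25\right)^{2} = -132 - \left(\left(10 + 5\right) + 50\right)^{2} = -132 - \left(15 + 50\right)^{2} = -132 - 65^{2} = -132 - 4225 = -4357$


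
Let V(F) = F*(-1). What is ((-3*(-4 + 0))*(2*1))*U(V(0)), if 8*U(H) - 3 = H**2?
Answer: 9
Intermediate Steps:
V(F) = -F
U(H) = 3/8 + H**2/8
((-3*(-4 + 0))*(2*1))*U(V(0)) = ((-3*(-4 + 0))*(2*1))*(3/8 + (-1*0)**2/8) = (-3*(-4)*2)*(3/8 + (1/8)*0**2) = (12*2)*(3/8 + (1/8)*0) = 24*(3/8 + 0) = 24*(3/8) = 9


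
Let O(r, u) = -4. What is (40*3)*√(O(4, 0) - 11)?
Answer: 120*I*√15 ≈ 464.76*I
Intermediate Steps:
(40*3)*√(O(4, 0) - 11) = (40*3)*√(-4 - 11) = 120*√(-15) = 120*(I*√15) = 120*I*√15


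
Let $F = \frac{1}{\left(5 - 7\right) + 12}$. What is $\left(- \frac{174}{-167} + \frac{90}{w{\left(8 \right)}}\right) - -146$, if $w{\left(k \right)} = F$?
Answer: $\frac{174856}{167} \approx 1047.0$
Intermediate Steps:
$F = \frac{1}{10}$ ($F = \frac{1}{\left(5 - 7\right) + 12} = \frac{1}{-2 + 12} = \frac{1}{10} \approx 0.1$)
$w{\left(k \right)} = \frac{1}{10}$
$\left(- \frac{174}{-167} + \frac{90}{w{\left(8 \right)}}\right) - -146 = \left(- \frac{174}{-167} + 90 \frac{1}{\frac{1}{10}}\right) - -146 = \left(\left(-174\right) \left(- \frac{1}{167}\right) + 90 \cdot 10\right) + 146 = \left(\frac{174}{167} + 900\right) + 146 = \frac{150474}{167} + 146 = \frac{174856}{167}$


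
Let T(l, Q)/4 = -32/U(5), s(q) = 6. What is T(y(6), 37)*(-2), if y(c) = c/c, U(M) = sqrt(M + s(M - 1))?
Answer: 256*sqrt(11)/11 ≈ 77.187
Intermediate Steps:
U(M) = sqrt(6 + M) (U(M) = sqrt(M + 6) = sqrt(6 + M))
y(c) = 1
T(l, Q) = -128*sqrt(11)/11 (T(l, Q) = 4*(-32/sqrt(6 + 5)) = 4*(-32*sqrt(11)/11) = -128*sqrt(11)/11)
T(y(6), 37)*(-2) = -128*sqrt(11)/11*(-2) = 256*sqrt(11)/11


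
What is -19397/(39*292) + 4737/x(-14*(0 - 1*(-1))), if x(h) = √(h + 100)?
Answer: -19397/11388 + 4737*√86/86 ≈ 509.10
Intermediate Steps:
x(h) = √(100 + h)
-19397/(39*292) + 4737/x(-14*(0 - 1*(-1))) = -19397/(39*292) + 4737/(√(100 - 14*(0 - 1*(-1)))) = -19397/11388 + 4737/(√(100 - 14*(0 + 1))) = -19397*1/11388 + 4737/(√(100 - 14*1)) = -19397/11388 + 4737/(√(100 - 14)) = -19397/11388 + 4737/(√86) = -19397/11388 + 4737*(√86/86) = -19397/11388 + 4737*√86/86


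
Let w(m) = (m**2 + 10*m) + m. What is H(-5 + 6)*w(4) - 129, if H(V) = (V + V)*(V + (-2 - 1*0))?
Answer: -249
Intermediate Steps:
w(m) = m**2 + 11*m
H(V) = 2*V*(-2 + V) (H(V) = (2*V)*(V + (-2 + 0)) = (2*V)*(V - 2) = (2*V)*(-2 + V) = 2*V*(-2 + V))
H(-5 + 6)*w(4) - 129 = (2*(-5 + 6)*(-2 + (-5 + 6)))*(4*(11 + 4)) - 129 = (2*1*(-2 + 1))*(4*15) - 129 = (2*1*(-1))*60 - 129 = -2*60 - 129 = -120 - 129 = -249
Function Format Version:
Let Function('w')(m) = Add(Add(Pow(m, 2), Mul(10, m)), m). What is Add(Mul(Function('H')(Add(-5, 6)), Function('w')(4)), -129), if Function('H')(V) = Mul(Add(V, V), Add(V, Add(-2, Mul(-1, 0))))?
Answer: -249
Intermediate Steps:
Function('w')(m) = Add(Pow(m, 2), Mul(11, m))
Function('H')(V) = Mul(2, V, Add(-2, V)) (Function('H')(V) = Mul(Mul(2, V), Add(V, Add(-2, 0))) = Mul(Mul(2, V), Add(V, -2)) = Mul(Mul(2, V), Add(-2, V)) = Mul(2, V, Add(-2, V)))
Add(Mul(Function('H')(Add(-5, 6)), Function('w')(4)), -129) = Add(Mul(Mul(2, Add(-5, 6), Add(-2, Add(-5, 6))), Mul(4, Add(11, 4))), -129) = Add(Mul(Mul(2, 1, Add(-2, 1)), Mul(4, 15)), -129) = Add(Mul(Mul(2, 1, -1), 60), -129) = Add(Mul(-2, 60), -129) = Add(-120, -129) = -249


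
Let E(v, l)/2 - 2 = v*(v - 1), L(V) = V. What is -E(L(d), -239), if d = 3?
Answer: -16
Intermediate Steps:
E(v, l) = 4 + 2*v*(-1 + v) (E(v, l) = 4 + 2*(v*(v - 1)) = 4 + 2*(v*(-1 + v)) = 4 + 2*v*(-1 + v))
-E(L(d), -239) = -(4 - 2*3 + 2*3**2) = -(4 - 6 + 2*9) = -(4 - 6 + 18) = -1*16 = -16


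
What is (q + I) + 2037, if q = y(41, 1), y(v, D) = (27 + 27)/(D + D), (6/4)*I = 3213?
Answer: 4206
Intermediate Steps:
I = 2142 (I = (⅔)*3213 = 2142)
y(v, D) = 27/D (y(v, D) = 54/((2*D)) = 54*(1/(2*D)) = 27/D)
q = 27 (q = 27/1 = 27*1 = 27)
(q + I) + 2037 = (27 + 2142) + 2037 = 2169 + 2037 = 4206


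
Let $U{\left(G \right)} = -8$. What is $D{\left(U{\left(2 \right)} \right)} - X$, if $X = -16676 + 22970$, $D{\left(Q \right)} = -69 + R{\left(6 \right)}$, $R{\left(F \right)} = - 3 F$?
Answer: $-6381$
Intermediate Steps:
$D{\left(Q \right)} = -87$ ($D{\left(Q \right)} = -69 - 18 = -87$)
$X = 6294$
$D{\left(U{\left(2 \right)} \right)} - X = -87 - 6294 = -6381$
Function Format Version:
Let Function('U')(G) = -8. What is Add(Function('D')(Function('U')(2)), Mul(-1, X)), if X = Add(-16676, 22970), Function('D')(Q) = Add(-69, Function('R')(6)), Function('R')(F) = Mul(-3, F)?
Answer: -6381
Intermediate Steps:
Function('D')(Q) = -87 (Function('D')(Q) = Add(-69, Mul(-3, 6)) = Add(-69, -18) = -87)
X = 6294
Add(Function('D')(Function('U')(2)), Mul(-1, X)) = Add(-87, Mul(-1, 6294)) = Add(-87, -6294) = -6381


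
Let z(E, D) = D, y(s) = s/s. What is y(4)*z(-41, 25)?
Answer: 25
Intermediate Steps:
y(s) = 1
y(4)*z(-41, 25) = 1*25 = 25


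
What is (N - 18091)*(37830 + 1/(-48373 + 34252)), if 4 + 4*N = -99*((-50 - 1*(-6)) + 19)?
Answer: -37336660905097/56484 ≈ -6.6101e+8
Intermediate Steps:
N = 2471/4 (N = -1 + (-99*((-50 - 1*(-6)) + 19))/4 = -1 + (-99*((-50 + 6) + 19))/4 = -1 + (-99*(-44 + 19))/4 = -1 + (-99*(-25))/4 = -1 + (¼)*2475 = -1 + 2475/4 = 2471/4 ≈ 617.75)
(N - 18091)*(37830 + 1/(-48373 + 34252)) = (2471/4 - 18091)*(37830 + 1/(-48373 + 34252)) = -69893*(37830 + 1/(-14121))/4 = -69893*(37830 - 1/14121)/4 = -69893/4*534197429/14121 = -37336660905097/56484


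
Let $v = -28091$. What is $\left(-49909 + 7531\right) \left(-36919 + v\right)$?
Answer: $2754993780$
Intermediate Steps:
$\left(-49909 + 7531\right) \left(-36919 + v\right) = \left(-49909 + 7531\right) \left(-36919 - 28091\right) = \left(-42378\right) \left(-65010\right) = 2754993780$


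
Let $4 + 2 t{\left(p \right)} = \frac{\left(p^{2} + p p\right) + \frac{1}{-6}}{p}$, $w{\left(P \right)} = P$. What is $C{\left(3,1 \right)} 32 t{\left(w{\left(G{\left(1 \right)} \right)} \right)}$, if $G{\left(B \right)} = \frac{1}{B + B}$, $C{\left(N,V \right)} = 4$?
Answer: $- \frac{640}{3} \approx -213.33$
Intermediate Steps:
$G{\left(B \right)} = \frac{1}{2 B}$
$t{\left(p \right)} = -2 + \frac{- \frac{1}{6} + 2 p^{2}}{2 p}$ ($t{\left(p \right)} = -2 + \frac{\left(\left(p^{2} + p p\right) + \frac{1}{-6}\right) \frac{1}{p}}{2} = -2 + \frac{\left(\left(p^{2} + p^{2}\right) - \frac{1}{6}\right) \frac{1}{p}}{2} = -2 + \frac{\left(2 p^{2} - \frac{1}{6}\right) \frac{1}{p}}{2} = -2 + \frac{\left(- \frac{1}{6} + 2 p^{2}\right) \frac{1}{p}}{2} = -2 + \frac{\frac{1}{p} \left(- \frac{1}{6} + 2 p^{2}\right)}{2} = -2 + \frac{- \frac{1}{6} + 2 p^{2}}{2 p}$)
$C{\left(3,1 \right)} 32 t{\left(w{\left(G{\left(1 \right)} \right)} \right)} = 4 \cdot 32 \left(-2 + \frac{1}{2 \cdot 1} - \frac{1}{12 \frac{1}{2 \cdot 1}}\right) = 128 \left(-2 + \frac{1}{2} \cdot 1 - \frac{1}{12 \cdot \frac{1}{2} \cdot 1}\right) = 128 \left(-2 + \frac{1}{2} - \frac{\frac{1}{\frac{1}{2}}}{12}\right) = 128 \left(-2 + \frac{1}{2} - \frac{1}{6}\right) = 128 \left(- \frac{5}{3}\right) = - \frac{640}{3}$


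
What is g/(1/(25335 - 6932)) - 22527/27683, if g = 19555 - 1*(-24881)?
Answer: 22637931242037/27683 ≈ 8.1776e+8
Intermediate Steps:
g = 44436 (g = 19555 + 24881 = 44436)
g/(1/(25335 - 6932)) - 22527/27683 = 44436/(1/(25335 - 6932)) - 22527/27683 = 44436/(1/18403) - 22527*1/27683 = 44436/(1/18403) - 22527/27683 = 44436*18403 - 22527/27683 = 817755708 - 22527/27683 = 22637931242037/27683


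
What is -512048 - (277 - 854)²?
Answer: -844977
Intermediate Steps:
-512048 - (277 - 854)² = -512048 - 1*(-577)² = -512048 - 1*332929 = -512048 - 332929 = -844977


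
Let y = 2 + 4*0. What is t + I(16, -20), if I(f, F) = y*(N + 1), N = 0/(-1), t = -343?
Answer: -341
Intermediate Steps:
N = 0 (N = 0*(-1) = 0)
y = 2 (y = 2 + 0 = 2)
I(f, F) = 2 (I(f, F) = 2*(0 + 1) = 2*1 = 2)
t + I(16, -20) = -343 + 2 = -341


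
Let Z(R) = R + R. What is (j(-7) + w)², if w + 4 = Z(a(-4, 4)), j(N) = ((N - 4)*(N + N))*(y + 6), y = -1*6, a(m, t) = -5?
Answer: 196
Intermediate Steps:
y = -6
j(N) = 0 (j(N) = ((N - 4)*(N + N))*(-6 + 6) = ((-4 + N)*(2*N))*0 = (2*N*(-4 + N))*0 = 0)
Z(R) = 2*R
w = -14 (w = -4 + 2*(-5) = -4 - 10 = -14)
(j(-7) + w)² = (0 - 14)² = (-14)² = 196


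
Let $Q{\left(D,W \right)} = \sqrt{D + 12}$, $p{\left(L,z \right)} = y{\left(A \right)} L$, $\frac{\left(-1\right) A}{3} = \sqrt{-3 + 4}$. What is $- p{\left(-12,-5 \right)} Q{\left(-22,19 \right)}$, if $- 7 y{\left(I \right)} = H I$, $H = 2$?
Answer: $\frac{72 i \sqrt{10}}{7} \approx 32.526 i$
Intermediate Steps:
$A = -3$ ($A = - 3 \sqrt{-3 + 4} = - 3 \sqrt{1} = \left(-3\right) 1 = -3$)
$y{\left(I \right)} = - \frac{2 I}{7}$
$p{\left(L,z \right)} = \frac{6 L}{7}$ ($p{\left(L,z \right)} = \left(- \frac{2}{7}\right) \left(-3\right) L = \frac{6 L}{7}$)
$Q{\left(D,W \right)} = \sqrt{12 + D}$
$- p{\left(-12,-5 \right)} Q{\left(-22,19 \right)} = - \frac{6}{7} \left(-12\right) \sqrt{12 - 22} = - \frac{\left(-72\right) \sqrt{-10}}{7} = - \frac{\left(-72\right) i \sqrt{10}}{7} = \frac{72 i \sqrt{10}}{7}$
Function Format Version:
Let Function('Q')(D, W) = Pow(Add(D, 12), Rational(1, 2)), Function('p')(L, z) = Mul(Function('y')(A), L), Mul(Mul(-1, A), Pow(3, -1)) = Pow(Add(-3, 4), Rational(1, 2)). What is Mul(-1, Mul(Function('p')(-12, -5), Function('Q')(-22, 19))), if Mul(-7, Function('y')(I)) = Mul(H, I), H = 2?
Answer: Mul(Rational(72, 7), I, Pow(10, Rational(1, 2))) ≈ Mul(32.526, I)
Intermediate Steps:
A = -3 (A = Mul(-3, Pow(Add(-3, 4), Rational(1, 2))) = Mul(-3, Pow(1, Rational(1, 2))) = Mul(-3, 1) = -3)
Function('y')(I) = Mul(Rational(-2, 7), I) (Function('y')(I) = Mul(Rational(-1, 7), Mul(2, I)) = Mul(Rational(-2, 7), I))
Function('p')(L, z) = Mul(Rational(6, 7), L) (Function('p')(L, z) = Mul(Mul(Rational(-2, 7), -3), L) = Mul(Rational(6, 7), L))
Function('Q')(D, W) = Pow(Add(12, D), Rational(1, 2))
Mul(-1, Mul(Function('p')(-12, -5), Function('Q')(-22, 19))) = Mul(-1, Mul(Mul(Rational(6, 7), -12), Pow(Add(12, -22), Rational(1, 2)))) = Mul(-1, Mul(Rational(-72, 7), Pow(-10, Rational(1, 2)))) = Mul(-1, Mul(Rational(-72, 7), Mul(I, Pow(10, Rational(1, 2))))) = Mul(-1, Mul(Rational(-72, 7), I, Pow(10, Rational(1, 2)))) = Mul(Rational(72, 7), I, Pow(10, Rational(1, 2)))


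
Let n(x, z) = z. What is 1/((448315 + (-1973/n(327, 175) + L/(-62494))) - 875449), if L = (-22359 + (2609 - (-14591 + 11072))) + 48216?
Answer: -10936450/4671458532337 ≈ -2.3411e-6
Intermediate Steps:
L = 31985 (L = (-22359 + (2609 - 1*(-3519))) + 48216 = (-22359 + (2609 + 3519)) + 48216 = (-22359 + 6128) + 48216 = -16231 + 48216 = 31985)
1/((448315 + (-1973/n(327, 175) + L/(-62494))) - 875449) = 1/((448315 + (-1973/175 + 31985/(-62494))) - 875449) = 1/((448315 + (-1973*1/175 + 31985*(-1/62494))) - 875449) = 1/((448315 + (-1973/175 - 31985/62494)) - 875449) = 1/((448315 - 128898037/10936450) - 875449) = 1/(4902845683713/10936450 - 875449) = 1/(-4671458532337/10936450) = -10936450/4671458532337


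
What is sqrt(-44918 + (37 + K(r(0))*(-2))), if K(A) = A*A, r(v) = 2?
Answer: I*sqrt(44889) ≈ 211.87*I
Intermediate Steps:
K(A) = A**2
sqrt(-44918 + (37 + K(r(0))*(-2))) = sqrt(-44918 + (37 + 2**2*(-2))) = sqrt(-44918 + (37 + 4*(-2))) = sqrt(-44918 + (37 - 8)) = sqrt(-44918 + 29) = sqrt(-44889) = I*sqrt(44889)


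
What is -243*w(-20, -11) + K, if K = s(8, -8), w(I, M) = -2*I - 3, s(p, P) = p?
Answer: -8983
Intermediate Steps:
w(I, M) = -3 - 2*I
K = 8
-243*w(-20, -11) + K = -243*(-3 - 2*(-20)) + 8 = -243*(-3 + 40) + 8 = -243*37 + 8 = -8991 + 8 = -8983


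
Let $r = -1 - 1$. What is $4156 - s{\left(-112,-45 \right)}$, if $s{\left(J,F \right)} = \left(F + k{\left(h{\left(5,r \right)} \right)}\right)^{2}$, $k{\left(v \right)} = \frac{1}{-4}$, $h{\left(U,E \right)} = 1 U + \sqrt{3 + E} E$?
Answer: $\frac{33735}{16} \approx 2108.4$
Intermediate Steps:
$r = -2$ ($r = -1 - 1 = -2$)
$h{\left(U,E \right)} = U + E \sqrt{3 + E}$
$k{\left(v \right)} = - \frac{1}{4}$
$s{\left(J,F \right)} = \left(- \frac{1}{4} + F\right)^{2}$ ($s{\left(J,F \right)} = \left(F - \frac{1}{4}\right)^{2} = \left(- \frac{1}{4} + F\right)^{2}$)
$4156 - s{\left(-112,-45 \right)} = 4156 - \frac{\left(-1 + 4 \left(-45\right)\right)^{2}}{16} = 4156 - \frac{\left(-1 - 180\right)^{2}}{16} = 4156 - \frac{\left(-181\right)^{2}}{16} = 4156 - \frac{1}{16} \cdot 32761 = 4156 - \frac{32761}{16} = \frac{33735}{16}$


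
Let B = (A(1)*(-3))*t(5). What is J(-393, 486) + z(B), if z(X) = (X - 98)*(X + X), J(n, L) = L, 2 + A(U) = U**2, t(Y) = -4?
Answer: 3126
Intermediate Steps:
A(U) = -2 + U**2
B = -12 (B = ((-2 + 1**2)*(-3))*(-4) = ((-2 + 1)*(-3))*(-4) = -1*(-3)*(-4) = 3*(-4) = -12)
z(X) = 2*X*(-98 + X) (z(X) = (-98 + X)*(2*X) = 2*X*(-98 + X))
J(-393, 486) + z(B) = 486 + 2*(-12)*(-98 - 12) = 486 + 2*(-12)*(-110) = 486 + 2640 = 3126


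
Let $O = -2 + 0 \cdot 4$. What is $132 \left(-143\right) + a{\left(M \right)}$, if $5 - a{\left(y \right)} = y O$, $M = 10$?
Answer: $-18851$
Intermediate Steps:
$O = -2$ ($O = -2 + 0 = -2$)
$a{\left(y \right)} = 5 + 2 y$ ($a{\left(y \right)} = 5 - y \left(-2\right) = 5 - - 2 y = 5 + 2 y$)
$132 \left(-143\right) + a{\left(M \right)} = 132 \left(-143\right) + \left(5 + 2 \cdot 10\right) = -18876 + \left(5 + 20\right) = -18876 + 25 = -18851$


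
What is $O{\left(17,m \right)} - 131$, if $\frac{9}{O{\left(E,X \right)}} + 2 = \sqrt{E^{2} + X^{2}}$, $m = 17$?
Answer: $- \frac{37588}{287} + \frac{153 \sqrt{2}}{574} \approx -130.59$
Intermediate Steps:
$O{\left(E,X \right)} = \frac{9}{-2 + \sqrt{E^{2} + X^{2}}}$
$O{\left(17,m \right)} - 131 = \frac{9}{-2 + \sqrt{17^{2} + 17^{2}}} - 131 = \frac{9}{-2 + \sqrt{289 + 289}} - 131 = \frac{9}{-2 + \sqrt{578}} - 131 = \frac{9}{-2 + 17 \sqrt{2}} - 131 = -131 + \frac{9}{-2 + 17 \sqrt{2}}$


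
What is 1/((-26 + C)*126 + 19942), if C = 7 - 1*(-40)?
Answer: 1/22588 ≈ 4.4271e-5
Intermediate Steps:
C = 47 (C = 7 + 40 = 47)
1/((-26 + C)*126 + 19942) = 1/((-26 + 47)*126 + 19942) = 1/(21*126 + 19942) = 1/(2646 + 19942) = 1/22588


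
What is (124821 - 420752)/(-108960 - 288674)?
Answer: 295931/397634 ≈ 0.74423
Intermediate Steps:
(124821 - 420752)/(-108960 - 288674) = -295931/(-397634) = -295931*(-1/397634) = 295931/397634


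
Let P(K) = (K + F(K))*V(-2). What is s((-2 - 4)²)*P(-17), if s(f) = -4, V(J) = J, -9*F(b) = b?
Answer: -1088/9 ≈ -120.89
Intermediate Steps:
F(b) = -b/9
P(K) = -16*K/9 (P(K) = (K - K/9)*(-2) = (8*K/9)*(-2) = -16*K/9)
s((-2 - 4)²)*P(-17) = -(-64)*(-17)/9 = -4*272/9 = -1088/9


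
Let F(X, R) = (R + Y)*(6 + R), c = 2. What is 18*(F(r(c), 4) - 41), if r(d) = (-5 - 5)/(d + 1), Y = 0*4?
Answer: -18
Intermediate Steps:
Y = 0
r(d) = -10/(1 + d)
F(X, R) = R*(6 + R) (F(X, R) = (R + 0)*(6 + R) = R*(6 + R))
18*(F(r(c), 4) - 41) = 18*(4*(6 + 4) - 41) = 18*(4*10 - 41) = 18*(40 - 41) = 18*(-1) = -18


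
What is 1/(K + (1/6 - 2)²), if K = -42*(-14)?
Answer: 36/21289 ≈ 0.0016910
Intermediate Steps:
K = 588
1/(K + (1/6 - 2)²) = 1/(588 + (1/6 - 2)²) = 1/(588 + (⅙ - 2)²) = 1/(588 + (-11/6)²) = 1/(588 + 121/36) = 1/(21289/36) = 36/21289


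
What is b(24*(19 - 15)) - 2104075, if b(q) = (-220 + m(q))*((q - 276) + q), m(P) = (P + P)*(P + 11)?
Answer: -3811291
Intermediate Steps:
m(P) = 2*P*(11 + P) (m(P) = (2*P)*(11 + P) = 2*P*(11 + P))
b(q) = (-276 + 2*q)*(-220 + 2*q*(11 + q)) (b(q) = (-220 + 2*q*(11 + q))*((q - 276) + q) = (-220 + 2*q*(11 + q))*((-276 + q) + q) = (-220 + 2*q*(11 + q))*(-276 + 2*q) = (-276 + 2*q)*(-220 + 2*q*(11 + q)))
b(24*(19 - 15)) - 2104075 = (60720 - 156288*(19 - 15) - 508*576*(19 - 15)**2 + 4*(24*(19 - 15))**3) - 2104075 = (60720 - 156288*4 - 508*(24*4)**2 + 4*(24*4)**3) - 2104075 = (60720 - 6512*96 - 508*96**2 + 4*96**3) - 2104075 = (60720 - 625152 - 508*9216 + 4*884736) - 2104075 = (60720 - 625152 - 4681728 + 3538944) - 2104075 = -1707216 - 2104075 = -3811291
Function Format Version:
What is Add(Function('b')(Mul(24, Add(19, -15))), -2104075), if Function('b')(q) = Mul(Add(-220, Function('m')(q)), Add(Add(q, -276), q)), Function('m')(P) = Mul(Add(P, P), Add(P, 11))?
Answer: -3811291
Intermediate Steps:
Function('m')(P) = Mul(2, P, Add(11, P)) (Function('m')(P) = Mul(Mul(2, P), Add(11, P)) = Mul(2, P, Add(11, P)))
Function('b')(q) = Mul(Add(-276, Mul(2, q)), Add(-220, Mul(2, q, Add(11, q)))) (Function('b')(q) = Mul(Add(-220, Mul(2, q, Add(11, q))), Add(Add(q, -276), q)) = Mul(Add(-220, Mul(2, q, Add(11, q))), Add(Add(-276, q), q)) = Mul(Add(-220, Mul(2, q, Add(11, q))), Add(-276, Mul(2, q))) = Mul(Add(-276, Mul(2, q)), Add(-220, Mul(2, q, Add(11, q)))))
Add(Function('b')(Mul(24, Add(19, -15))), -2104075) = Add(Add(60720, Mul(-6512, Mul(24, Add(19, -15))), Mul(-508, Pow(Mul(24, Add(19, -15)), 2)), Mul(4, Pow(Mul(24, Add(19, -15)), 3))), -2104075) = Add(Add(60720, Mul(-6512, Mul(24, 4)), Mul(-508, Pow(Mul(24, 4), 2)), Mul(4, Pow(Mul(24, 4), 3))), -2104075) = Add(Add(60720, Mul(-6512, 96), Mul(-508, Pow(96, 2)), Mul(4, Pow(96, 3))), -2104075) = Add(Add(60720, -625152, Mul(-508, 9216), Mul(4, 884736)), -2104075) = Add(Add(60720, -625152, -4681728, 3538944), -2104075) = Add(-1707216, -2104075) = -3811291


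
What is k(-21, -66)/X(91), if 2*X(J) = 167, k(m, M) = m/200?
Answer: -21/16700 ≈ -0.0012575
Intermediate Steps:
k(m, M) = m/200 (k(m, M) = m*(1/200) = m/200)
X(J) = 167/2 (X(J) = (1/2)*167 = 167/2)
k(-21, -66)/X(91) = ((1/200)*(-21))/(167/2) = -21/200*2/167 = -21/16700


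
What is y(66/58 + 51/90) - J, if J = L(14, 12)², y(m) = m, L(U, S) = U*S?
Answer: -24553397/870 ≈ -28222.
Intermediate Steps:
L(U, S) = S*U
J = 28224 (J = (12*14)² = 168² = 28224)
y(66/58 + 51/90) - J = (66/58 + 51/90) - 1*28224 = (66*(1/58) + 51*(1/90)) - 28224 = (33/29 + 17/30) - 28224 = 1483/870 - 28224 = -24553397/870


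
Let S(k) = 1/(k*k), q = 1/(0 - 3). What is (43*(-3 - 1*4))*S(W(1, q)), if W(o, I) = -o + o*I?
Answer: -2709/16 ≈ -169.31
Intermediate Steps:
q = -⅓ (q = 1/(-3) = -⅓ ≈ -0.33333)
W(o, I) = -o + I*o
S(k) = k⁻²
(43*(-3 - 1*4))*S(W(1, q)) = (43*(-3 - 1*4))/(1*(-1 - ⅓))² = (43*(-3 - 4))/(1*(-4/3))² = (43*(-7))/(-4/3)² = -301*9/16 = -2709/16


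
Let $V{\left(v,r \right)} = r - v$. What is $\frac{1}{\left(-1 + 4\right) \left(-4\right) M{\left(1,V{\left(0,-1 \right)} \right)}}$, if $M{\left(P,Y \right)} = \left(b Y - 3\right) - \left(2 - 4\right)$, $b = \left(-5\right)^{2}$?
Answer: $\frac{1}{312} \approx 0.0032051$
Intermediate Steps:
$b = 25$
$M{\left(P,Y \right)} = -1 + 25 Y$ ($M{\left(P,Y \right)} = \left(25 Y - 3\right) - \left(2 - 4\right) = \left(-3 + 25 Y\right) - -2 = \left(-3 + 25 Y\right) + 2 = -1 + 25 Y$)
$\frac{1}{\left(-1 + 4\right) \left(-4\right) M{\left(1,V{\left(0,-1 \right)} \right)}} = \frac{1}{\left(-1 + 4\right) \left(-4\right) \left(-1 + 25 \left(-1 - 0\right)\right)} = \frac{1}{3 \left(-4\right) \left(-1 + 25 \left(-1 + 0\right)\right)} = \frac{1}{\left(-12\right) \left(-1 + 25 \left(-1\right)\right)} = \frac{1}{\left(-12\right) \left(-1 - 25\right)} = \frac{1}{\left(-12\right) \left(-26\right)} = \frac{1}{312}$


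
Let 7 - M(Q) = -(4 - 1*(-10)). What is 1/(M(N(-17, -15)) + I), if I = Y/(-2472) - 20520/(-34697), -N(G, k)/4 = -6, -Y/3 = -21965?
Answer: -28590328/144814237 ≈ -0.19743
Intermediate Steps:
Y = 65895 (Y = -3*(-21965) = 65895)
N(G, k) = 24 (N(G, k) = -4*(-6) = 24)
I = -745211125/28590328 (I = 65895/(-2472) - 20520/(-34697) = 65895*(-1/2472) - 20520*(-1/34697) = -21965/824 + 20520/34697 = -745211125/28590328 ≈ -26.065)
M(Q) = 21 (M(Q) = 7 - (-1)*(4 - 1*(-10)) = 7 - (-1)*(4 + 10) = 7 - (-1)*14 = 7 - 1*(-14) = 7 + 14 = 21)
1/(M(N(-17, -15)) + I) = 1/(21 - 745211125/28590328) = 1/(-144814237/28590328) = -28590328/144814237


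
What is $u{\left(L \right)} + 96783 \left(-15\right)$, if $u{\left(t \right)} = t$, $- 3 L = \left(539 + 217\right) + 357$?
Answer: $-1452116$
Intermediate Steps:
$L = -371$ ($L = - \frac{\left(539 + 217\right) + 357}{3} = - \frac{756 + 357}{3} = \left(- \frac{1}{3}\right) 1113 = -371$)
$u{\left(L \right)} + 96783 \left(-15\right) = -371 + 96783 \left(-15\right) = -371 - 1451745 = -1452116$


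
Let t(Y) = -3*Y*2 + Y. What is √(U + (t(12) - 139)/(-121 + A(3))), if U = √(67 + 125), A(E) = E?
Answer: √(23482 + 111392*√3)/118 ≈ 3.9424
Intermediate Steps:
t(Y) = -5*Y (t(Y) = -6*Y + Y = -5*Y)
U = 8*√3 (U = √192 = 8*√3 ≈ 13.856)
√(U + (t(12) - 139)/(-121 + A(3))) = √(8*√3 + (-5*12 - 139)/(-121 + 3)) = √(8*√3 + (-60 - 139)/(-118)) = √(8*√3 - 199*(-1/118)) = √(8*√3 + 199/118) = √(199/118 + 8*√3)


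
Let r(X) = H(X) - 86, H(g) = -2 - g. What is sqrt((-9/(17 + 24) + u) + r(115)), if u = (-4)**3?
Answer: 2*I*sqrt(112299)/41 ≈ 16.347*I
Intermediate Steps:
u = -64
r(X) = -88 - X (r(X) = (-2 - X) - 86 = -88 - X)
sqrt((-9/(17 + 24) + u) + r(115)) = sqrt((-9/(17 + 24) - 64) + (-88 - 1*115)) = sqrt((-9/41 - 64) + (-88 - 115)) = sqrt(((1/41)*(-9) - 64) - 203) = sqrt((-9/41 - 64) - 203) = sqrt(-2633/41 - 203) = sqrt(-10956/41) = 2*I*sqrt(112299)/41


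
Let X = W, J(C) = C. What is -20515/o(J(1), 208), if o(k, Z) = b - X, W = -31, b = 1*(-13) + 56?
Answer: -20515/74 ≈ -277.23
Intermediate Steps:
b = 43 (b = -13 + 56 = 43)
X = -31
o(k, Z) = 74 (o(k, Z) = 43 - 1*(-31) = 43 + 31 = 74)
-20515/o(J(1), 208) = -20515/74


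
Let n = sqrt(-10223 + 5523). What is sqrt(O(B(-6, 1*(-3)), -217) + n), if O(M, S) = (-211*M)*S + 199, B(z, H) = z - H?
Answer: sqrt(-137162 + 10*I*sqrt(47)) ≈ 0.0926 + 370.35*I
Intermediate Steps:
O(M, S) = 199 - 211*M*S (O(M, S) = -211*M*S + 199 = 199 - 211*M*S)
n = 10*I*sqrt(47) (n = sqrt(-4700) = 10*I*sqrt(47) ≈ 68.557*I)
sqrt(O(B(-6, 1*(-3)), -217) + n) = sqrt((199 - 211*(-6 - (-3))*(-217)) + 10*I*sqrt(47)) = sqrt((199 - 211*(-6 - 1*(-3))*(-217)) + 10*I*sqrt(47)) = sqrt((199 - 211*(-6 + 3)*(-217)) + 10*I*sqrt(47)) = sqrt((199 - 211*(-3)*(-217)) + 10*I*sqrt(47)) = sqrt((199 - 137361) + 10*I*sqrt(47)) = sqrt(-137162 + 10*I*sqrt(47))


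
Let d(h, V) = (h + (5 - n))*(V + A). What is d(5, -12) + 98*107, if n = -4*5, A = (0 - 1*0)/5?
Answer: 10126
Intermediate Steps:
A = 0 (A = (0 + 0)*(1/5) = 0*(1/5) = 0)
n = -20
d(h, V) = V*(25 + h) (d(h, V) = (h + (5 - 1*(-20)))*(V + 0) = (h + (5 + 20))*V = (h + 25)*V = (25 + h)*V = V*(25 + h))
d(5, -12) + 98*107 = -12*(25 + 5) + 98*107 = -12*30 + 10486 = -360 + 10486 = 10126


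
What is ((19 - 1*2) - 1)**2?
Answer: 256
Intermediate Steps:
((19 - 1*2) - 1)**2 = ((19 - 2) - 1)**2 = (17 - 1)**2 = 16**2 = 256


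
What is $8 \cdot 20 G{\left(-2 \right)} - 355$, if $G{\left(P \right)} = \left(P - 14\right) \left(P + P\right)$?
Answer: $9885$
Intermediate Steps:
$G{\left(P \right)} = 2 P \left(-14 + P\right)$ ($G{\left(P \right)} = \left(-14 + P\right) 2 P = 2 P \left(-14 + P\right)$)
$8 \cdot 20 G{\left(-2 \right)} - 355 = 8 \cdot 20 \cdot 2 \left(-2\right) \left(-14 - 2\right) - 355 = 160 \cdot 2 \left(-2\right) \left(-16\right) - 355 = 160 \cdot 64 - 355 = 10240 - 355 = 9885$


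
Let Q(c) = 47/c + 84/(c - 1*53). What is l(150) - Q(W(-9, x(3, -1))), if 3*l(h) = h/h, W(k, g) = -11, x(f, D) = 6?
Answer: 3125/528 ≈ 5.9186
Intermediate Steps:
l(h) = ⅓ (l(h) = (h/h)/3 = (⅓)*1 = ⅓)
Q(c) = 47/c + 84/(-53 + c) (Q(c) = 47/c + 84/(c - 53) = 47/c + 84/(-53 + c))
l(150) - Q(W(-9, x(3, -1))) = ⅓ - (-2491 + 131*(-11))/((-11)*(-53 - 11)) = ⅓ - (-1)*(-2491 - 1441)/(11*(-64)) = ⅓ - (-1)*(-1)*(-3932)/(11*64) = ⅓ - 1*(-983/176) = ⅓ + 983/176 = 3125/528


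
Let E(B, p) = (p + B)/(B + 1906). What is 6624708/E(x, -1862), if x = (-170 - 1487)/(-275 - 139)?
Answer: -5238428228628/769211 ≈ -6.8101e+6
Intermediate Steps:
x = 1657/414 (x = -1657/(-414) = -1657*(-1/414) = 1657/414 ≈ 4.0024)
E(B, p) = (B + p)/(1906 + B)
6624708/E(x, -1862) = 6624708/(((1657/414 - 1862)/(1906 + 1657/414))) = 6624708/((-769211/414/(790741/414))) = 6624708/(((414/790741)*(-769211/414))) = 6624708/(-769211/790741) = 6624708*(-790741/769211) = -5238428228628/769211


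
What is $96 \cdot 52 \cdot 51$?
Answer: $254592$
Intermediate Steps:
$96 \cdot 52 \cdot 51 = 4992 \cdot 51 = 254592$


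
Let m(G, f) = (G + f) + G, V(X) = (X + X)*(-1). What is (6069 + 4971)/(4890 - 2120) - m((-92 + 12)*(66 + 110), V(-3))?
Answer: 7799762/277 ≈ 28158.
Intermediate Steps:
V(X) = -2*X (V(X) = (2*X)*(-1) = -2*X)
m(G, f) = f + 2*G
(6069 + 4971)/(4890 - 2120) - m((-92 + 12)*(66 + 110), V(-3)) = (6069 + 4971)/(4890 - 2120) - (-2*(-3) + 2*((-92 + 12)*(66 + 110))) = 11040/2770 - (6 + 2*(-80*176)) = 11040*(1/2770) - (6 + 2*(-14080)) = 1104/277 - (6 - 28160) = 1104/277 - 1*(-28154) = 1104/277 + 28154 = 7799762/277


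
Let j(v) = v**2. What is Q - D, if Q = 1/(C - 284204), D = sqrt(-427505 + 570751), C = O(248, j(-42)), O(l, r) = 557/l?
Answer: -248/70482035 - sqrt(143246) ≈ -378.48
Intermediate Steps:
C = 557/248 ≈ 2.2460
D = sqrt(143246) ≈ 378.48
Q = -248/70482035 (Q = 1/(557/248 - 284204) = 1/(-70482035/248) = -248/70482035 ≈ -3.5186e-6)
Q - D = -248/70482035 - sqrt(143246)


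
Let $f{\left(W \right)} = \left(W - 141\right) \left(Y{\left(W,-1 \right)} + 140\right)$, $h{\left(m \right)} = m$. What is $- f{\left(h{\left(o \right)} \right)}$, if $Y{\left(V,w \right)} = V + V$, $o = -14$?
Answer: $17360$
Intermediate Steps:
$Y{\left(V,w \right)} = 2 V$
$f{\left(W \right)} = \left(-141 + W\right) \left(140 + 2 W\right)$ ($f{\left(W \right)} = \left(W - 141\right) \left(2 W + 140\right) = \left(-141 + W\right) \left(140 + 2 W\right)$)
$- f{\left(h{\left(o \right)} \right)} = - (-19740 - -1988 + 2 \left(-14\right)^{2}) = - (-19740 + 1988 + 2 \cdot 196) = - (-19740 + 1988 + 392) = \left(-1\right) \left(-17360\right) = 17360$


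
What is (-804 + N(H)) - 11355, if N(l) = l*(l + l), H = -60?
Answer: -4959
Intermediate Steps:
N(l) = 2*l² (N(l) = l*(2*l) = 2*l²)
(-804 + N(H)) - 11355 = (-804 + 2*(-60)²) - 11355 = (-804 + 2*3600) - 11355 = (-804 + 7200) - 11355 = 6396 - 11355 = -4959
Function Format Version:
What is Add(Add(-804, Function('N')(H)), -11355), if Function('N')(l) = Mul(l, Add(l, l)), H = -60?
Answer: -4959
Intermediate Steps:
Function('N')(l) = Mul(2, Pow(l, 2)) (Function('N')(l) = Mul(l, Mul(2, l)) = Mul(2, Pow(l, 2)))
Add(Add(-804, Function('N')(H)), -11355) = Add(Add(-804, Mul(2, Pow(-60, 2))), -11355) = Add(Add(-804, Mul(2, 3600)), -11355) = Add(Add(-804, 7200), -11355) = Add(6396, -11355) = -4959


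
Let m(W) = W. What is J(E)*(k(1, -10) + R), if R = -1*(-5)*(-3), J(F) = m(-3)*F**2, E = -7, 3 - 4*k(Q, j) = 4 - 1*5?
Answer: 2058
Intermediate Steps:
k(Q, j) = 1 (k(Q, j) = 3/4 - (4 - 1*5)/4 = 3/4 - (4 - 5)/4 = 3/4 - 1/4*(-1) = 3/4 + 1/4 = 1)
J(F) = -3*F**2
R = -15 (R = 5*(-3) = -15)
J(E)*(k(1, -10) + R) = (-3*(-7)**2)*(1 - 15) = -3*49*(-14) = -147*(-14) = 2058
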